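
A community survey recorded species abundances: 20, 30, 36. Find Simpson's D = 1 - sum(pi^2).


Total N = 20 + 30 + 36 = 86
Per-species terms:
  p = 20/86 = 0.232558; p^2 = 0.232558^2 = 0.054083
  p = 30/86 = 0.348837; p^2 = 0.348837^2 = 0.121687
  p = 36/86 = 0.418605; p^2 = 0.418605^2 = 0.175230
sum(p^2) = 0.054083 + 0.121687 + 0.175230 = 0.351000
D = 1 - 0.351000 = 0.649000 ≈ 0.6490

0.6490


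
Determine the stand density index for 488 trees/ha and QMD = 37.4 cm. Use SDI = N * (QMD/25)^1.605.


QMD/25 = 37.4/25 = 1.496
(1.496)^1.605 = exp(1.605 * ln(1.496)) = exp(1.605 * 0.402795) = exp(0.646486) = 1.90882
SDI = 488 * 1.90882 = 931.504 ≈ 932

932


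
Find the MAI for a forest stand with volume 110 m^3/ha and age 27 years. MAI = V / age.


MAI = 110 / 27 = 4.0741 ≈ 4.07 m^3/ha/yr

4.07 m^3/ha/yr


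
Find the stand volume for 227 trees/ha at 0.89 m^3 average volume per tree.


V_stand = 227 * 0.89 = 202.03 ≈ 202.0 m^3/ha

202.0 m^3/ha


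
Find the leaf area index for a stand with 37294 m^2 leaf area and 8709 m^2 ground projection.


LAI = 37294 / 8709 = 4.2822 ≈ 4.28

4.28


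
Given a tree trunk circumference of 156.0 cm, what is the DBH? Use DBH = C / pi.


DBH = C / pi = 156.0 / 3.141593 = 49.6563 ≈ 49.66 cm

49.66 cm


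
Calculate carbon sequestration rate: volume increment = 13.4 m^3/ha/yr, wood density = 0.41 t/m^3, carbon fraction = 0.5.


C = 13.4 * 0.41 * 0.5 = 2.747 ≈ 2.75 t C/ha/yr

2.75 t C/ha/yr


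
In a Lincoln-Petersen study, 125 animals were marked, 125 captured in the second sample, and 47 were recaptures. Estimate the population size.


N = M * C / R = 125 * 125 / 47 = 15625 / 47 = 332.45 ≈ 332

332 individuals


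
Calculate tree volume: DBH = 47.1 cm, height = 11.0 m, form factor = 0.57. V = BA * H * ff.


(D/200)^2 = (47.1/200)^2 = 0.2355^2 = 0.05546025
BA = 3.141593 * 0.05546025 = 0.174234 m^2
V = 0.174234 * 11.0 * 0.57 = 1.09245 ≈ 1.092 m^3

1.092 m^3


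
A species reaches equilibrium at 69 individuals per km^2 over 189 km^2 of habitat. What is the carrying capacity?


K = 69 * 189 = 13041 individuals

13041 individuals


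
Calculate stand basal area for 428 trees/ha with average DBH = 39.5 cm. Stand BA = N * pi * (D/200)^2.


(D/200)^2 = (39.5/200)^2 = 0.1975^2 = 0.03900625
Individual BA = 3.141593 * 0.03900625 = 0.122542 m^2
Stand BA = 428 * 0.122542 = 52.4480 ≈ 52.45 m^2/ha

52.45 m^2/ha


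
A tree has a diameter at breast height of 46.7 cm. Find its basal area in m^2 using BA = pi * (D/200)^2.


D/200 = 46.7/200 = 0.2335 m
(D/200)^2 = 0.2335^2 = 0.05452225
BA = 3.141593 * 0.05452225 = 0.171287 ≈ 0.1713 m^2

0.1713 m^2


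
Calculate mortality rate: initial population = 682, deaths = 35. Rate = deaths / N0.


Mortality rate = 35 / 682 = 0.051320 ≈ 0.0513

0.0513


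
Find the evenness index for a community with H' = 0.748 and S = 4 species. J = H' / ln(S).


ln(4) = 1.38629
J = H' / ln(S) = 0.748 / 1.38629 = 0.539570 ≈ 0.5396

0.5396


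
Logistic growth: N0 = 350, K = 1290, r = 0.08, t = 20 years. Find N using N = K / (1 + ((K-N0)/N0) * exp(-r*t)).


(K - N0)/N0 = (1290 - 350)/350 = 940/350 = 2.68571
r*t = 0.08 * 20 = 1.6; exp(-1.6) = 0.201897
2.68571 * 0.201897 = 0.542237
1 + 0.542237 = 1.54224
N = 1290 / 1.54224 = 836.446 ≈ 836

836


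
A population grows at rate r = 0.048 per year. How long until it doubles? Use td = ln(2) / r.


td = ln(2) / 0.048 = 0.693147 / 0.048 = 14.4406 ≈ 14.4 years

14.4 years


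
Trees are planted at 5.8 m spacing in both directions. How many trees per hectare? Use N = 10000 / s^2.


N = 10000 / 5.8^2 = 10000 / 33.64 = 297.265 ≈ 297 trees/ha

297 trees/ha


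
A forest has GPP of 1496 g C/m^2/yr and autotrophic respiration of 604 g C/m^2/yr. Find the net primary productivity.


NPP = GPP - Ra = 1496 - 604 = 892 g C/m^2/yr

892 g C/m^2/yr


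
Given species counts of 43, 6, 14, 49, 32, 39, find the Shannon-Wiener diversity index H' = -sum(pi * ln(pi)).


Total N = 43 + 6 + 14 + 49 + 32 + 39 = 183
Per-species terms:
  p = 43/183 = 0.234973; ln(p) = -1.448285; p*ln(p) = 0.234973 * (-1.448285) = -0.340308
  p = 6/183 = 0.032787; ln(p) = -3.417723; p*ln(p) = 0.032787 * (-3.417723) = -0.112057
  p = 14/183 = 0.076503; ln(p) = -2.570425; p*ln(p) = 0.076503 * (-2.570425) = -0.196645
  p = 49/183 = 0.267760; ln(p) = -1.317664; p*ln(p) = 0.267760 * (-1.317664) = -0.352818
  p = 32/183 = 0.174863; ln(p) = -1.743752; p*ln(p) = 0.174863 * (-1.743752) = -0.304918
  p = 39/183 = 0.213115; ln(p) = -1.545923; p*ln(p) = 0.213115 * (-1.545923) = -0.329459
sum(p*ln(p)) = (-0.340308) + (-0.112057) + (-0.196645) + (-0.352818) + (-0.304918) + (-0.329459) = -1.636205
H' = -(-1.636205) = 1.636205 ≈ 1.6362

1.6362


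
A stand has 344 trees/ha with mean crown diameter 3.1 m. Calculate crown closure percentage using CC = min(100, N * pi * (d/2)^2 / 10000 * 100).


(d/2)^2 = (3.1/2)^2 = 1.55^2 = 2.4025
Crown area = 3.141593 * 2.4025 = 7.54768 m^2
N * area / 10000 * 100 = 344 * 7.54768 / 10000 * 100 = 25.9640
CC = min(100, 25.9640) = 25.9640 ≈ 26.0%

26.0%


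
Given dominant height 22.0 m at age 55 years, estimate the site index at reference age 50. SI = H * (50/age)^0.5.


50/55 = 0.909091
(0.909091)^0.5 = 0.953463
SI = 22.0 * 0.953463 = 20.9762 ≈ 21.0 m

21.0 m


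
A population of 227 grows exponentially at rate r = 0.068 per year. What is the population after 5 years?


r*t = 0.068 * 5 = 0.34
exp(0.34) = 1.40495
N = 227 * 1.40495 = 318.924 ≈ 319

319


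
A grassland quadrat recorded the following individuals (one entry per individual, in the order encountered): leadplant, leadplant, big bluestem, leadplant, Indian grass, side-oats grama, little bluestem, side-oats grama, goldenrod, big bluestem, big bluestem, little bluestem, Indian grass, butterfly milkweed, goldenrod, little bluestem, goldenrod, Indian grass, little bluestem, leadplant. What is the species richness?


Total individuals logged = 20
Distinct species (count of individuals): leadplant (4), big bluestem (3), Indian grass (3), side-oats grama (2), little bluestem (4), goldenrod (3), butterfly milkweed (1)
Species richness = number of distinct species = 7

7


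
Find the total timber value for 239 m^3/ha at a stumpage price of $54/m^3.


Value = 239 * 54 = $12906/ha

$12906/ha


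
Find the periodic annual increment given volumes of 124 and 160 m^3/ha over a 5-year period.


PAI = (V2 - V1) / period = (160 - 124) / 5 = 36 / 5 = 7.20 m^3/ha/yr

7.20 m^3/ha/yr


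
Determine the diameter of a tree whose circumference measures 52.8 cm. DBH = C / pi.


DBH = C / pi = 52.8 / 3.141593 = 16.8068 ≈ 16.81 cm

16.81 cm


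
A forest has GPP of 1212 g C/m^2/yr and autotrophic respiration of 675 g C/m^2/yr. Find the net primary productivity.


NPP = GPP - Ra = 1212 - 675 = 537 g C/m^2/yr

537 g C/m^2/yr


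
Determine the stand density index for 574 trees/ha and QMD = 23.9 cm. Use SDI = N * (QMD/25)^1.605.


QMD/25 = 23.9/25 = 0.956
(0.956)^1.605 = exp(1.605 * ln(0.956)) = exp(1.605 * (-0.0449974)) = exp(-0.0722208) = 0.930325
SDI = 574 * 0.930325 = 534.007 ≈ 534

534


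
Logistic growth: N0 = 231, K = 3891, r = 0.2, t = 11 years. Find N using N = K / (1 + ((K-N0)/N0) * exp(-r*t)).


(K - N0)/N0 = (3891 - 231)/231 = 3660/231 = 15.8442
r*t = 0.2 * 11 = 2.2; exp(-2.2) = 0.110803
15.8442 * 0.110803 = 1.75558
1 + 1.75558 = 2.75558
N = 3891 / 2.75558 = 1412.04 ≈ 1412

1412


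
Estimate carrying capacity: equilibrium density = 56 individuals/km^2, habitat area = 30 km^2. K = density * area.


K = 56 * 30 = 1680 individuals

1680 individuals


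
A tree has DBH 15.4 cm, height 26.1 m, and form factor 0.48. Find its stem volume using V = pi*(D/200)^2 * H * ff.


(D/200)^2 = (15.4/200)^2 = 0.077^2 = 0.005929
BA = 3.141593 * 0.005929 = 0.0186265 m^2
V = 0.0186265 * 26.1 * 0.48 = 0.233353 ≈ 0.233 m^3

0.233 m^3


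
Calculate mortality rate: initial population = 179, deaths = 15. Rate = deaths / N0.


Mortality rate = 15 / 179 = 0.083799 ≈ 0.0838

0.0838


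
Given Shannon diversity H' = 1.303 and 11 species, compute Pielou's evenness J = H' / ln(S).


ln(11) = 2.39790
J = H' / ln(S) = 1.303 / 2.39790 = 0.543392 ≈ 0.5434

0.5434


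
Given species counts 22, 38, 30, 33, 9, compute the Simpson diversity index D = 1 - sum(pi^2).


Total N = 22 + 38 + 30 + 33 + 9 = 132
Per-species terms:
  p = 22/132 = 0.166667; p^2 = 0.166667^2 = 0.027778
  p = 38/132 = 0.287879; p^2 = 0.287879^2 = 0.082874
  p = 30/132 = 0.227273; p^2 = 0.227273^2 = 0.051653
  p = 33/132 = 0.250000; p^2 = 0.250000^2 = 0.062500
  p = 9/132 = 0.068182; p^2 = 0.068182^2 = 0.004649
sum(p^2) = 0.027778 + 0.082874 + 0.051653 + 0.062500 + 0.004649 = 0.229454
D = 1 - 0.229454 = 0.770546 ≈ 0.7705

0.7705


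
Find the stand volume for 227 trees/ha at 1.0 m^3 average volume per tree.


V_stand = 227 * 1.0 = 227.0 m^3/ha

227.0 m^3/ha


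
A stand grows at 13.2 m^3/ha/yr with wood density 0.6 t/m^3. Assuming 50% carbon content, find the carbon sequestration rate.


C = 13.2 * 0.6 * 0.5 = 3.96 t C/ha/yr

3.96 t C/ha/yr


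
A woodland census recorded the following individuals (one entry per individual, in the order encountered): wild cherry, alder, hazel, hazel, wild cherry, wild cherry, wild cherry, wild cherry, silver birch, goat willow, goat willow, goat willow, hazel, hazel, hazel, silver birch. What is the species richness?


Total individuals logged = 16
Distinct species (count of individuals): wild cherry (5), alder (1), hazel (5), silver birch (2), goat willow (3)
Species richness = number of distinct species = 5

5


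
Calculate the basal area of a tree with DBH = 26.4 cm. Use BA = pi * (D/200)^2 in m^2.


D/200 = 26.4/200 = 0.132 m
(D/200)^2 = 0.132^2 = 0.017424
BA = 3.141593 * 0.017424 = 0.0547391 ≈ 0.0547 m^2

0.0547 m^2


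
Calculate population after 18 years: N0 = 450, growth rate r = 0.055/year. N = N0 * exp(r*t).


r*t = 0.055 * 18 = 0.99
exp(0.99) = 2.69123
N = 450 * 2.69123 = 1211.05 ≈ 1211

1211


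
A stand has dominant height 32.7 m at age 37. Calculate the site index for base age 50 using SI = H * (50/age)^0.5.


50/37 = 1.35135
(1.35135)^0.5 = 1.16248
SI = 32.7 * 1.16248 = 38.0131 ≈ 38.0 m

38.0 m


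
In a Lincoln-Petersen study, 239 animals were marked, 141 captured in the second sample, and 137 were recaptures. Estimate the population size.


N = M * C / R = 239 * 141 / 137 = 33699 / 137 = 245.98 ≈ 246

246 individuals


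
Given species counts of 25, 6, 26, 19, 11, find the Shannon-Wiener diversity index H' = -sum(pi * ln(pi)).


Total N = 25 + 6 + 26 + 19 + 11 = 87
Per-species terms:
  p = 25/87 = 0.287356; ln(p) = -1.247033; p*ln(p) = 0.287356 * (-1.247033) = -0.358342
  p = 6/87 = 0.068966; ln(p) = -2.674142; p*ln(p) = 0.068966 * (-2.674142) = -0.184425
  p = 26/87 = 0.298851; ln(p) = -1.207810; p*ln(p) = 0.298851 * (-1.207810) = -0.360955
  p = 19/87 = 0.218391; ln(p) = -1.521468; p*ln(p) = 0.218391 * (-1.521468) = -0.332275
  p = 11/87 = 0.126437; ln(p) = -2.068011; p*ln(p) = 0.126437 * (-2.068011) = -0.261473
sum(p*ln(p)) = (-0.358342) + (-0.184425) + (-0.360955) + (-0.332275) + (-0.261473) = -1.497470
H' = -(-1.497470) = 1.497470 ≈ 1.4975

1.4975


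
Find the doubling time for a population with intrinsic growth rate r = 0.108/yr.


td = ln(2) / 0.108 = 0.693147 / 0.108 = 6.41803 ≈ 6.4 years

6.4 years


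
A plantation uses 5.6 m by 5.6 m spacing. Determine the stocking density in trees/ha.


N = 10000 / 5.6^2 = 10000 / 31.36 = 318.878 ≈ 319 trees/ha

319 trees/ha


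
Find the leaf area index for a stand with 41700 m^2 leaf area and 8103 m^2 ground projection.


LAI = 41700 / 8103 = 5.1462 ≈ 5.15

5.15


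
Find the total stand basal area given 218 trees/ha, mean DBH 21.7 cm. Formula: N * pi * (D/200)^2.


(D/200)^2 = (21.7/200)^2 = 0.1085^2 = 0.01177225
Individual BA = 3.141593 * 0.01177225 = 0.0369836 m^2
Stand BA = 218 * 0.0369836 = 8.06242 ≈ 8.06 m^2/ha

8.06 m^2/ha


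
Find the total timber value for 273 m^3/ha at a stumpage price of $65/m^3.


Value = 273 * 65 = $17745/ha

$17745/ha


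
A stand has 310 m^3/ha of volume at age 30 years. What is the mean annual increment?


MAI = 310 / 30 = 10.3333 ≈ 10.33 m^3/ha/yr

10.33 m^3/ha/yr


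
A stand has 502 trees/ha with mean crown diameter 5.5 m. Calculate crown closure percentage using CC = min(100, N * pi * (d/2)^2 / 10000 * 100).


(d/2)^2 = (5.5/2)^2 = 2.75^2 = 7.5625
Crown area = 3.141593 * 7.5625 = 23.7583 m^2
N * area / 10000 * 100 = 502 * 23.7583 / 10000 * 100 = 119.267
CC = min(100, 119.267) = 100%

100%


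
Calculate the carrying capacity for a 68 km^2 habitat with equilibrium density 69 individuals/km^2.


K = 69 * 68 = 4692 individuals

4692 individuals


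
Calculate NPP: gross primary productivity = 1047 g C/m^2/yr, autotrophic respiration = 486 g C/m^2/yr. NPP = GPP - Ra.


NPP = GPP - Ra = 1047 - 486 = 561 g C/m^2/yr

561 g C/m^2/yr


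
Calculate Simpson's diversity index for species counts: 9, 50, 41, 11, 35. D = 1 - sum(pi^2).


Total N = 9 + 50 + 41 + 11 + 35 = 146
Per-species terms:
  p = 9/146 = 0.061644; p^2 = 0.061644^2 = 0.003800
  p = 50/146 = 0.342466; p^2 = 0.342466^2 = 0.117283
  p = 41/146 = 0.280822; p^2 = 0.280822^2 = 0.078861
  p = 11/146 = 0.075342; p^2 = 0.075342^2 = 0.005676
  p = 35/146 = 0.239726; p^2 = 0.239726^2 = 0.057469
sum(p^2) = 0.003800 + 0.117283 + 0.078861 + 0.005676 + 0.057469 = 0.263089
D = 1 - 0.263089 = 0.736911 ≈ 0.7369

0.7369


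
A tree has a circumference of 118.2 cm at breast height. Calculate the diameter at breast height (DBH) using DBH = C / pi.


DBH = C / pi = 118.2 / 3.141593 = 37.6242 ≈ 37.62 cm

37.62 cm


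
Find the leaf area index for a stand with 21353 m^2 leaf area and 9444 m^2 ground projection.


LAI = 21353 / 9444 = 2.2610 ≈ 2.26

2.26


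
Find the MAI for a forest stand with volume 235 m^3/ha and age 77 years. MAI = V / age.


MAI = 235 / 77 = 3.0519 ≈ 3.05 m^3/ha/yr

3.05 m^3/ha/yr


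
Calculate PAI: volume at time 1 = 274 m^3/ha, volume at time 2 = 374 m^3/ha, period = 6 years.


PAI = (V2 - V1) / period = (374 - 274) / 6 = 100 / 6 = 16.6667 ≈ 16.67 m^3/ha/yr

16.67 m^3/ha/yr


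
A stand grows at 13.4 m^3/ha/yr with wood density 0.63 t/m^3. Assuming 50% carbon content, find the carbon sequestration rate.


C = 13.4 * 0.63 * 0.5 = 4.221 ≈ 4.22 t C/ha/yr

4.22 t C/ha/yr


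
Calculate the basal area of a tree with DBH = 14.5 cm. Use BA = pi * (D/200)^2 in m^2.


D/200 = 14.5/200 = 0.0725 m
(D/200)^2 = 0.0725^2 = 0.00525625
BA = 3.141593 * 0.00525625 = 0.0165130 ≈ 0.0165 m^2

0.0165 m^2


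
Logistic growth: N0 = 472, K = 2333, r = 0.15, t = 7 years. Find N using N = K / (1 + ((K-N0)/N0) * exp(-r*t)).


(K - N0)/N0 = (2333 - 472)/472 = 1861/472 = 3.94280
r*t = 0.15 * 7 = 1.05; exp(-1.05) = 0.349938
3.94280 * 0.349938 = 1.37974
1 + 1.37974 = 2.37974
N = 2333 / 2.37974 = 980.359 ≈ 980

980


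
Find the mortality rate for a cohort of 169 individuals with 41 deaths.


Mortality rate = 41 / 169 = 0.242604 ≈ 0.2426

0.2426


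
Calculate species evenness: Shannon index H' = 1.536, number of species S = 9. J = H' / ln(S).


ln(9) = 2.19722
J = H' / ln(S) = 1.536 / 2.19722 = 0.699065 ≈ 0.6991

0.6991


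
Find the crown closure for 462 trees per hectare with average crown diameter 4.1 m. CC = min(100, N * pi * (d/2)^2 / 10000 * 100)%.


(d/2)^2 = (4.1/2)^2 = 2.05^2 = 4.2025
Crown area = 3.141593 * 4.2025 = 13.2025 m^2
N * area / 10000 * 100 = 462 * 13.2025 / 10000 * 100 = 60.9956
CC = min(100, 60.9956) = 60.9956 ≈ 61.0%

61.0%


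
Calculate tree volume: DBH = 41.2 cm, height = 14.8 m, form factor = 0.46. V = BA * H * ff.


(D/200)^2 = (41.2/200)^2 = 0.206^2 = 0.042436
BA = 3.141593 * 0.042436 = 0.133317 m^2
V = 0.133317 * 14.8 * 0.46 = 0.907622 ≈ 0.908 m^3

0.908 m^3


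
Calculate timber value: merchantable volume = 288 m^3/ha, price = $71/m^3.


Value = 288 * 71 = $20448/ha

$20448/ha


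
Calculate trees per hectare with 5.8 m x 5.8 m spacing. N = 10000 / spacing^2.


N = 10000 / 5.8^2 = 10000 / 33.64 = 297.265 ≈ 297 trees/ha

297 trees/ha


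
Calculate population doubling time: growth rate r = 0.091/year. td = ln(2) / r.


td = ln(2) / 0.091 = 0.693147 / 0.091 = 7.61700 ≈ 7.6 years

7.6 years


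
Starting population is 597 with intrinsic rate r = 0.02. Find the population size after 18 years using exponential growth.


r*t = 0.02 * 18 = 0.36
exp(0.36) = 1.43333
N = 597 * 1.43333 = 855.698 ≈ 856

856


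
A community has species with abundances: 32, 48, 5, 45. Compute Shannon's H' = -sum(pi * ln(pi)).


Total N = 32 + 48 + 5 + 45 = 130
Per-species terms:
  p = 32/130 = 0.246154; ln(p) = -1.401798; p*ln(p) = 0.246154 * (-1.401798) = -0.345058
  p = 48/130 = 0.369231; ln(p) = -0.996333; p*ln(p) = 0.369231 * (-0.996333) = -0.367877
  p = 5/130 = 0.038462; ln(p) = -3.258085; p*ln(p) = 0.038462 * (-3.258085) = -0.125312
  p = 45/130 = 0.346154; ln(p) = -1.060872; p*ln(p) = 0.346154 * (-1.060872) = -0.367225
sum(p*ln(p)) = (-0.345058) + (-0.367877) + (-0.125312) + (-0.367225) = -1.205472
H' = -(-1.205472) = 1.205472 ≈ 1.2055

1.2055


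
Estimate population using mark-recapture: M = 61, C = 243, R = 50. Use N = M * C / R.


N = M * C / R = 61 * 243 / 50 = 14823 / 50 = 296.46 ≈ 296

296 individuals


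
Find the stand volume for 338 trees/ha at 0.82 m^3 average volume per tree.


V_stand = 338 * 0.82 = 277.16 ≈ 277.2 m^3/ha

277.2 m^3/ha


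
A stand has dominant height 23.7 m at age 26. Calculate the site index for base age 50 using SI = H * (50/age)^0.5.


50/26 = 1.92308
(1.92308)^0.5 = 1.38675
SI = 23.7 * 1.38675 = 32.8660 ≈ 32.9 m

32.9 m


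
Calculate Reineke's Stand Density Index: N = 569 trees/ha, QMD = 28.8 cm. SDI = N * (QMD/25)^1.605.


QMD/25 = 28.8/25 = 1.152
(1.152)^1.605 = exp(1.605 * ln(1.152)) = exp(1.605 * 0.141500) = exp(0.227108) = 1.25497
SDI = 569 * 1.25497 = 714.078 ≈ 714

714


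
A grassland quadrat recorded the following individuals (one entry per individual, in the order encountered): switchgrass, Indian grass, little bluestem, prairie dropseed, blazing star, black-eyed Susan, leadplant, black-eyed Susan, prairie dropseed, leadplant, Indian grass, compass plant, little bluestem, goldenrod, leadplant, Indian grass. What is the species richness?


Total individuals logged = 16
Distinct species (count of individuals): switchgrass (1), Indian grass (3), little bluestem (2), prairie dropseed (2), blazing star (1), black-eyed Susan (2), leadplant (3), compass plant (1), goldenrod (1)
Species richness = number of distinct species = 9

9


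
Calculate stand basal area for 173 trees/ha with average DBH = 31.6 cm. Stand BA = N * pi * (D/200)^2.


(D/200)^2 = (31.6/200)^2 = 0.158^2 = 0.024964
Individual BA = 3.141593 * 0.024964 = 0.0784267 m^2
Stand BA = 173 * 0.0784267 = 13.5678 ≈ 13.57 m^2/ha

13.57 m^2/ha


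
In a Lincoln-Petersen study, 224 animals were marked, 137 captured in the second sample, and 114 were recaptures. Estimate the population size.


N = M * C / R = 224 * 137 / 114 = 30688 / 114 = 269.19 ≈ 269

269 individuals


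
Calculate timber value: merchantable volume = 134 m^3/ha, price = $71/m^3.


Value = 134 * 71 = $9514/ha

$9514/ha


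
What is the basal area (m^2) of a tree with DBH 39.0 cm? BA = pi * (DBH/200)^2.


D/200 = 39.0/200 = 0.195 m
(D/200)^2 = 0.195^2 = 0.038025
BA = 3.141593 * 0.038025 = 0.119459 ≈ 0.1195 m^2

0.1195 m^2


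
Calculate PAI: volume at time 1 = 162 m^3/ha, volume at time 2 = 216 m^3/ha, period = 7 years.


PAI = (V2 - V1) / period = (216 - 162) / 7 = 54 / 7 = 7.7143 ≈ 7.71 m^3/ha/yr

7.71 m^3/ha/yr


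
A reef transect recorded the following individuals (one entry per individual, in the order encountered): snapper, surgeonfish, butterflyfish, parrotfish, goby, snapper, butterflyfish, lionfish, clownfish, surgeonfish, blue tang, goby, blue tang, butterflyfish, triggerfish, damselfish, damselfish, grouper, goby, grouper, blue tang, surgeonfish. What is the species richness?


Total individuals logged = 22
Distinct species (count of individuals): snapper (2), surgeonfish (3), butterflyfish (3), parrotfish (1), goby (3), lionfish (1), clownfish (1), blue tang (3), triggerfish (1), damselfish (2), grouper (2)
Species richness = number of distinct species = 11

11


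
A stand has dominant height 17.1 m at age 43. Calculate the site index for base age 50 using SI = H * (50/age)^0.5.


50/43 = 1.16279
(1.16279)^0.5 = 1.07833
SI = 17.1 * 1.07833 = 18.4394 ≈ 18.4 m

18.4 m


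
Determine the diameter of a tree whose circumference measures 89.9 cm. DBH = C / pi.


DBH = C / pi = 89.9 / 3.141593 = 28.6161 ≈ 28.62 cm

28.62 cm


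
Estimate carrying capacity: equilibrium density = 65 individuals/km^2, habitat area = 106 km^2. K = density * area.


K = 65 * 106 = 6890 individuals

6890 individuals


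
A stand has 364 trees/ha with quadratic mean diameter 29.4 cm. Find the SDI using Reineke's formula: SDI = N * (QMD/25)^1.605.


QMD/25 = 29.4/25 = 1.176
(1.176)^1.605 = exp(1.605 * ln(1.176)) = exp(1.605 * 0.162119) = exp(0.260201) = 1.29719
SDI = 364 * 1.29719 = 472.177 ≈ 472

472


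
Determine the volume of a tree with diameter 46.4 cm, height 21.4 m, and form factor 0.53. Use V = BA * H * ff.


(D/200)^2 = (46.4/200)^2 = 0.232^2 = 0.053824
BA = 3.141593 * 0.053824 = 0.169093 m^2
V = 0.169093 * 21.4 * 0.53 = 1.91785 ≈ 1.918 m^3

1.918 m^3


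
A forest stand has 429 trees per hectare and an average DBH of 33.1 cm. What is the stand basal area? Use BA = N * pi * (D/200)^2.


(D/200)^2 = (33.1/200)^2 = 0.1655^2 = 0.02739025
Individual BA = 3.141593 * 0.02739025 = 0.0860490 m^2
Stand BA = 429 * 0.0860490 = 36.9150 ≈ 36.92 m^2/ha

36.92 m^2/ha


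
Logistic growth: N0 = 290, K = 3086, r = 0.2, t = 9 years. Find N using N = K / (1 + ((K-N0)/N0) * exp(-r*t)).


(K - N0)/N0 = (3086 - 290)/290 = 2796/290 = 9.64138
r*t = 0.2 * 9 = 1.8; exp(-1.8) = 0.165299
9.64138 * 0.165299 = 1.59371
1 + 1.59371 = 2.59371
N = 3086 / 2.59371 = 1189.80 ≈ 1190

1190


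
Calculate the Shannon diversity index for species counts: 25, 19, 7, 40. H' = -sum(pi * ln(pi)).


Total N = 25 + 19 + 7 + 40 = 91
Per-species terms:
  p = 25/91 = 0.274725; ln(p) = -1.291985; p*ln(p) = 0.274725 * (-1.291985) = -0.354941
  p = 19/91 = 0.208791; ln(p) = -1.566422; p*ln(p) = 0.208791 * (-1.566422) = -0.327055
  p = 7/91 = 0.076923; ln(p) = -2.564950; p*ln(p) = 0.076923 * (-2.564950) = -0.197304
  p = 40/91 = 0.439560; ln(p) = -0.821981; p*ln(p) = 0.439560 * (-0.821981) = -0.361310
sum(p*ln(p)) = (-0.354941) + (-0.327055) + (-0.197304) + (-0.361310) = -1.240610
H' = -(-1.240610) = 1.240610 ≈ 1.2406

1.2406


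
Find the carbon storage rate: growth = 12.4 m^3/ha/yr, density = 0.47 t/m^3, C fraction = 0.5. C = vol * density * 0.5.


C = 12.4 * 0.47 * 0.5 = 2.914 ≈ 2.91 t C/ha/yr

2.91 t C/ha/yr


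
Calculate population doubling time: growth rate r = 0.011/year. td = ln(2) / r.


td = ln(2) / 0.011 = 0.693147 / 0.011 = 63.0134 ≈ 63.0 years

63.0 years


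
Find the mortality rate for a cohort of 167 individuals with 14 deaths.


Mortality rate = 14 / 167 = 0.083832 ≈ 0.0838

0.0838


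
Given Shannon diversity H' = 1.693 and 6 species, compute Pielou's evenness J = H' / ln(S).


ln(6) = 1.79176
J = H' / ln(S) = 1.693 / 1.79176 = 0.944881 ≈ 0.9449

0.9449


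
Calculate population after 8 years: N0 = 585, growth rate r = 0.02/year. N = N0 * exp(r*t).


r*t = 0.02 * 8 = 0.16
exp(0.16) = 1.17351
N = 585 * 1.17351 = 686.503 ≈ 687

687


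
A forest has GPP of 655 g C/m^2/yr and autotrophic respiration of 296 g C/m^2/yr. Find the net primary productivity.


NPP = GPP - Ra = 655 - 296 = 359 g C/m^2/yr

359 g C/m^2/yr


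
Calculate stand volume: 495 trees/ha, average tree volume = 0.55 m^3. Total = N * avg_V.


V_stand = 495 * 0.55 = 272.25 ≈ 272.3 m^3/ha

272.3 m^3/ha


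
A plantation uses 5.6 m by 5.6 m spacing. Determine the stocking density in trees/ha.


N = 10000 / 5.6^2 = 10000 / 31.36 = 318.878 ≈ 319 trees/ha

319 trees/ha


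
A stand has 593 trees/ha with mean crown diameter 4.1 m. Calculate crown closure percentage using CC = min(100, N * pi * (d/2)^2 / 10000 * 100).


(d/2)^2 = (4.1/2)^2 = 2.05^2 = 4.2025
Crown area = 3.141593 * 4.2025 = 13.2025 m^2
N * area / 10000 * 100 = 593 * 13.2025 / 10000 * 100 = 78.2908
CC = min(100, 78.2908) = 78.2908 ≈ 78.3%

78.3%


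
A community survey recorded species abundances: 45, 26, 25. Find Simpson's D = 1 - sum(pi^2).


Total N = 45 + 26 + 25 = 96
Per-species terms:
  p = 45/96 = 0.468750; p^2 = 0.468750^2 = 0.219727
  p = 26/96 = 0.270833; p^2 = 0.270833^2 = 0.073351
  p = 25/96 = 0.260417; p^2 = 0.260417^2 = 0.067817
sum(p^2) = 0.219727 + 0.073351 + 0.067817 = 0.360895
D = 1 - 0.360895 = 0.639105 ≈ 0.6391

0.6391


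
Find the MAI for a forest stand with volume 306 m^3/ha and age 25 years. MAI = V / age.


MAI = 306 / 25 = 12.24 m^3/ha/yr

12.24 m^3/ha/yr


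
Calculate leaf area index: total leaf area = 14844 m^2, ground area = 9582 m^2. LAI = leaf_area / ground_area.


LAI = 14844 / 9582 = 1.5492 ≈ 1.55

1.55


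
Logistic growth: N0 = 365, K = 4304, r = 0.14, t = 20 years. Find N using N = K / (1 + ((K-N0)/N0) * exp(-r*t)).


(K - N0)/N0 = (4304 - 365)/365 = 3939/365 = 10.7918
r*t = 0.14 * 20 = 2.8; exp(-2.8) = 0.0608101
10.7918 * 0.0608101 = 0.656250
1 + 0.656250 = 1.65625
N = 4304 / 1.65625 = 2598.64 ≈ 2599

2599


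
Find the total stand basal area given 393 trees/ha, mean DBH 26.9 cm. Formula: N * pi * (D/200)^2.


(D/200)^2 = (26.9/200)^2 = 0.1345^2 = 0.01809025
Individual BA = 3.141593 * 0.01809025 = 0.0568322 m^2
Stand BA = 393 * 0.0568322 = 22.3351 ≈ 22.34 m^2/ha

22.34 m^2/ha


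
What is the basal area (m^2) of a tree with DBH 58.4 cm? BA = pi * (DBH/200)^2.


D/200 = 58.4/200 = 0.292 m
(D/200)^2 = 0.292^2 = 0.085264
BA = 3.141593 * 0.085264 = 0.267865 ≈ 0.2679 m^2

0.2679 m^2


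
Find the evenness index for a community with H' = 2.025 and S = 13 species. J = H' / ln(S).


ln(13) = 2.56495
J = H' / ln(S) = 2.025 / 2.56495 = 0.789489 ≈ 0.7895

0.7895


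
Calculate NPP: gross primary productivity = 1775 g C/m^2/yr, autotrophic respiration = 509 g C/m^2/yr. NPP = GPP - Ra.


NPP = GPP - Ra = 1775 - 509 = 1266 g C/m^2/yr

1266 g C/m^2/yr


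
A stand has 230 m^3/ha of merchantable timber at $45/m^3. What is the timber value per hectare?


Value = 230 * 45 = $10350/ha

$10350/ha


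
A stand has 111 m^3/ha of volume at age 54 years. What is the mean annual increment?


MAI = 111 / 54 = 2.0556 ≈ 2.06 m^3/ha/yr

2.06 m^3/ha/yr


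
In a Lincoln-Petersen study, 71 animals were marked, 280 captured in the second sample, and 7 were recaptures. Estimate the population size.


N = M * C / R = 71 * 280 / 7 = 19880 / 7 = 2840

2840 individuals


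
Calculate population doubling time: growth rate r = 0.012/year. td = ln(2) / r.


td = ln(2) / 0.012 = 0.693147 / 0.012 = 57.7623 ≈ 57.8 years

57.8 years


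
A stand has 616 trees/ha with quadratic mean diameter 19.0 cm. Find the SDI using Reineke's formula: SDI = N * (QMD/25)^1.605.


QMD/25 = 19.0/25 = 0.76
(0.76)^1.605 = exp(1.605 * ln(0.76)) = exp(1.605 * (-0.274437)) = exp(-0.440471) = 0.643733
SDI = 616 * 0.643733 = 396.540 ≈ 397

397


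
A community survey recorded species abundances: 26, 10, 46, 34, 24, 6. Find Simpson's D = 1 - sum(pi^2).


Total N = 26 + 10 + 46 + 34 + 24 + 6 = 146
Per-species terms:
  p = 26/146 = 0.178082; p^2 = 0.178082^2 = 0.031713
  p = 10/146 = 0.068493; p^2 = 0.068493^2 = 0.004691
  p = 46/146 = 0.315068; p^2 = 0.315068^2 = 0.099268
  p = 34/146 = 0.232877; p^2 = 0.232877^2 = 0.054232
  p = 24/146 = 0.164384; p^2 = 0.164384^2 = 0.027022
  p = 6/146 = 0.041096; p^2 = 0.041096^2 = 0.001689
sum(p^2) = 0.031713 + 0.004691 + 0.099268 + 0.054232 + 0.027022 + 0.001689 = 0.218615
D = 1 - 0.218615 = 0.781385 ≈ 0.7814

0.7814


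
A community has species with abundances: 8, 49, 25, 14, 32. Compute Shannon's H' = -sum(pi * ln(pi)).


Total N = 8 + 49 + 25 + 14 + 32 = 128
Per-species terms:
  p = 8/128 = 0.062500; ln(p) = -2.772589; p*ln(p) = 0.062500 * (-2.772589) = -0.173287
  p = 49/128 = 0.382813; ln(p) = -0.960209; p*ln(p) = 0.382813 * (-0.960209) = -0.367580
  p = 25/128 = 0.195313; ln(p) = -1.633152; p*ln(p) = 0.195313 * (-1.633152) = -0.318976
  p = 14/128 = 0.109375; ln(p) = -2.212973; p*ln(p) = 0.109375 * (-2.212973) = -0.242044
  p = 32/128 = 0.250000; ln(p) = -1.386294; p*ln(p) = 0.250000 * (-1.386294) = -0.346574
sum(p*ln(p)) = (-0.173287) + (-0.367580) + (-0.318976) + (-0.242044) + (-0.346574) = -1.448461
H' = -(-1.448461) = 1.448461 ≈ 1.4485

1.4485


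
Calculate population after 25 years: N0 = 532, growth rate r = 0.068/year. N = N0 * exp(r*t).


r*t = 0.068 * 25 = 1.7
exp(1.7) = 5.47395
N = 532 * 5.47395 = 2912.14 ≈ 2912

2912


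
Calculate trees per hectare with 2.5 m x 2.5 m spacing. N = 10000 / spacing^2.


N = 10000 / 2.5^2 = 10000 / 6.25 = 1600.00 ≈ 1600 trees/ha

1600 trees/ha


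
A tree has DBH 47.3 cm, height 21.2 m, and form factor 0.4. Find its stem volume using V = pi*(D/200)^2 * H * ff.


(D/200)^2 = (47.3/200)^2 = 0.2365^2 = 0.05593225
BA = 3.141593 * 0.05593225 = 0.175716 m^2
V = 0.175716 * 21.2 * 0.4 = 1.49007 ≈ 1.490 m^3

1.490 m^3


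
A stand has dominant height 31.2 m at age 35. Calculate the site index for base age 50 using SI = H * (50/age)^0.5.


50/35 = 1.42857
(1.42857)^0.5 = 1.19523
SI = 31.2 * 1.19523 = 37.2912 ≈ 37.3 m

37.3 m


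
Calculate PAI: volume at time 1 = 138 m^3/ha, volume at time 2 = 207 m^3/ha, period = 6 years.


PAI = (V2 - V1) / period = (207 - 138) / 6 = 69 / 6 = 11.50 m^3/ha/yr

11.50 m^3/ha/yr


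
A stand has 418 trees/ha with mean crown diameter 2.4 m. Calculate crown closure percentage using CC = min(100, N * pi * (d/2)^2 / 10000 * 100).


(d/2)^2 = (2.4/2)^2 = 1.2^2 = 1.44
Crown area = 3.141593 * 1.44 = 4.52389 m^2
N * area / 10000 * 100 = 418 * 4.52389 / 10000 * 100 = 18.9099
CC = min(100, 18.9099) = 18.9099 ≈ 18.9%

18.9%


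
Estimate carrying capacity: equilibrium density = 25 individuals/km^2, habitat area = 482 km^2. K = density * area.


K = 25 * 482 = 12050 individuals

12050 individuals


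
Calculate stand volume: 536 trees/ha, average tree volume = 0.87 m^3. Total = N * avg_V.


V_stand = 536 * 0.87 = 466.32 ≈ 466.3 m^3/ha

466.3 m^3/ha


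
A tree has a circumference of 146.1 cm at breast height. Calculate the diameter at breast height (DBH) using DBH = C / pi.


DBH = C / pi = 146.1 / 3.141593 = 46.5051 ≈ 46.51 cm

46.51 cm


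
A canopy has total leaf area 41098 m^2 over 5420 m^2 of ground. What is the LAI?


LAI = 41098 / 5420 = 7.5827 ≈ 7.58

7.58


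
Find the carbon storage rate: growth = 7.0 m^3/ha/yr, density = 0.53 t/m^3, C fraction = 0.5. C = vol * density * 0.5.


C = 7.0 * 0.53 * 0.5 = 1.855 ≈ 1.86 t C/ha/yr

1.86 t C/ha/yr


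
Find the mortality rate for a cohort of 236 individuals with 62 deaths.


Mortality rate = 62 / 236 = 0.262712 ≈ 0.2627

0.2627


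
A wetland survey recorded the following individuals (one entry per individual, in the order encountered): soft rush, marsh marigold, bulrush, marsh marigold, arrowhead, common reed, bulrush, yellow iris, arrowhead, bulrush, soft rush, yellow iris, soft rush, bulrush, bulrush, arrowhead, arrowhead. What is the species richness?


Total individuals logged = 17
Distinct species (count of individuals): soft rush (3), marsh marigold (2), bulrush (5), arrowhead (4), common reed (1), yellow iris (2)
Species richness = number of distinct species = 6

6


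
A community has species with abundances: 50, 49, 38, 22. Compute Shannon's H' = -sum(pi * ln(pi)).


Total N = 50 + 49 + 38 + 22 = 159
Per-species terms:
  p = 50/159 = 0.314465; ln(p) = -1.156882; p*ln(p) = 0.314465 * (-1.156882) = -0.363799
  p = 49/159 = 0.308176; ln(p) = -1.177084; p*ln(p) = 0.308176 * (-1.177084) = -0.362749
  p = 38/159 = 0.238994; ln(p) = -1.431317; p*ln(p) = 0.238994 * (-1.431317) = -0.342076
  p = 22/159 = 0.138365; ln(p) = -1.977860; p*ln(p) = 0.138365 * (-1.977860) = -0.273667
sum(p*ln(p)) = (-0.363799) + (-0.362749) + (-0.342076) + (-0.273667) = -1.342291
H' = -(-1.342291) = 1.342291 ≈ 1.3423

1.3423


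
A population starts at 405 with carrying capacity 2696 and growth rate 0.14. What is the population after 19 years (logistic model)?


(K - N0)/N0 = (2696 - 405)/405 = 2291/405 = 5.65679
r*t = 0.14 * 19 = 2.66; exp(-2.66) = 0.0699482
5.65679 * 0.0699482 = 0.395682
1 + 0.395682 = 1.39568
N = 2696 / 1.39568 = 1931.67 ≈ 1932

1932


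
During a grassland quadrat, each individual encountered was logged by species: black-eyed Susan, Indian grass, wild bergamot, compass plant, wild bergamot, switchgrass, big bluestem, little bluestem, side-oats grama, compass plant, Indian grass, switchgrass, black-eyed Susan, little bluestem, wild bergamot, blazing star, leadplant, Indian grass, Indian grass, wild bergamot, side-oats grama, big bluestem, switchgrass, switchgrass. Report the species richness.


Total individuals logged = 24
Distinct species (count of individuals): black-eyed Susan (2), Indian grass (4), wild bergamot (4), compass plant (2), switchgrass (4), big bluestem (2), little bluestem (2), side-oats grama (2), blazing star (1), leadplant (1)
Species richness = number of distinct species = 10

10


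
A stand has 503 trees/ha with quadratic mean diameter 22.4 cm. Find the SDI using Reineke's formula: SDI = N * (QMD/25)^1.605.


QMD/25 = 22.4/25 = 0.896
(0.896)^1.605 = exp(1.605 * ln(0.896)) = exp(1.605 * (-0.109815)) = exp(-0.176253) = 0.838406
SDI = 503 * 0.838406 = 421.718 ≈ 422

422


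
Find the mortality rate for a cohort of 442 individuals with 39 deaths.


Mortality rate = 39 / 442 = 0.088235 ≈ 0.0882

0.0882


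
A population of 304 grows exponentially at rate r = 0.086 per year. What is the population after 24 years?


r*t = 0.086 * 24 = 2.064
exp(2.064) = 7.87742
N = 304 * 7.87742 = 2394.74 ≈ 2395

2395


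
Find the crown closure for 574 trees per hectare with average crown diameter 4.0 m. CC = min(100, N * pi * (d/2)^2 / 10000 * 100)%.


(d/2)^2 = (4.0/2)^2 = 2^2 = 4
Crown area = 3.141593 * 4 = 12.5664 m^2
N * area / 10000 * 100 = 574 * 12.5664 / 10000 * 100 = 72.1311
CC = min(100, 72.1311) = 72.1311 ≈ 72.1%

72.1%


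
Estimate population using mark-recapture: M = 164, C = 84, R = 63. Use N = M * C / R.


N = M * C / R = 164 * 84 / 63 = 13776 / 63 = 218.67 ≈ 219

219 individuals


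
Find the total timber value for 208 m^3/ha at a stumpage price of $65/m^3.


Value = 208 * 65 = $13520/ha

$13520/ha


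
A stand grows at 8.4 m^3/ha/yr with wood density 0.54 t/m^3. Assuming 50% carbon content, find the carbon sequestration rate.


C = 8.4 * 0.54 * 0.5 = 2.268 ≈ 2.27 t C/ha/yr

2.27 t C/ha/yr


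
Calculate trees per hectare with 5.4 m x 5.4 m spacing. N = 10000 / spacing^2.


N = 10000 / 5.4^2 = 10000 / 29.16 = 342.936 ≈ 343 trees/ha

343 trees/ha


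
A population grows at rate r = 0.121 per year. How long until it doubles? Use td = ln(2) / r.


td = ln(2) / 0.121 = 0.693147 / 0.121 = 5.72849 ≈ 5.7 years

5.7 years


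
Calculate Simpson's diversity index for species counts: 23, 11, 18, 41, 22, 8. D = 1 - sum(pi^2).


Total N = 23 + 11 + 18 + 41 + 22 + 8 = 123
Per-species terms:
  p = 23/123 = 0.186992; p^2 = 0.186992^2 = 0.034966
  p = 11/123 = 0.089431; p^2 = 0.089431^2 = 0.007998
  p = 18/123 = 0.146341; p^2 = 0.146341^2 = 0.021416
  p = 41/123 = 0.333333; p^2 = 0.333333^2 = 0.111111
  p = 22/123 = 0.178862; p^2 = 0.178862^2 = 0.031992
  p = 8/123 = 0.065041; p^2 = 0.065041^2 = 0.004230
sum(p^2) = 0.034966 + 0.007998 + 0.021416 + 0.111111 + 0.031992 + 0.004230 = 0.211713
D = 1 - 0.211713 = 0.788287 ≈ 0.7883

0.7883


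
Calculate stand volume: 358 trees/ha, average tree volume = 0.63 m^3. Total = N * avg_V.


V_stand = 358 * 0.63 = 225.54 ≈ 225.5 m^3/ha

225.5 m^3/ha


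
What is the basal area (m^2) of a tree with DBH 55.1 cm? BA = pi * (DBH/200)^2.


D/200 = 55.1/200 = 0.2755 m
(D/200)^2 = 0.2755^2 = 0.07590025
BA = 3.141593 * 0.07590025 = 0.238448 ≈ 0.2384 m^2

0.2384 m^2


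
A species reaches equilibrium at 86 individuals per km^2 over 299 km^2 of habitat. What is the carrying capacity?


K = 86 * 299 = 25714 individuals

25714 individuals


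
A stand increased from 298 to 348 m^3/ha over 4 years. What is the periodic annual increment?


PAI = (V2 - V1) / period = (348 - 298) / 4 = 50 / 4 = 12.50 m^3/ha/yr

12.50 m^3/ha/yr


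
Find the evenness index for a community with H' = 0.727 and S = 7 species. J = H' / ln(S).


ln(7) = 1.94591
J = H' / ln(S) = 0.727 / 1.94591 = 0.373604 ≈ 0.3736

0.3736


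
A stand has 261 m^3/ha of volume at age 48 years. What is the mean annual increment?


MAI = 261 / 48 = 5.4375 ≈ 5.44 m^3/ha/yr

5.44 m^3/ha/yr


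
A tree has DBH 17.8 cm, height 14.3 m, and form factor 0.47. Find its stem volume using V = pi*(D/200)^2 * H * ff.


(D/200)^2 = (17.8/200)^2 = 0.089^2 = 0.007921
BA = 3.141593 * 0.007921 = 0.0248846 m^2
V = 0.0248846 * 14.3 * 0.47 = 0.167249 ≈ 0.167 m^3

0.167 m^3


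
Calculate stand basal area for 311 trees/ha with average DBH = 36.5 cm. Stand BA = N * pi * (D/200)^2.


(D/200)^2 = (36.5/200)^2 = 0.1825^2 = 0.03330625
Individual BA = 3.141593 * 0.03330625 = 0.104635 m^2
Stand BA = 311 * 0.104635 = 32.5415 ≈ 32.54 m^2/ha

32.54 m^2/ha


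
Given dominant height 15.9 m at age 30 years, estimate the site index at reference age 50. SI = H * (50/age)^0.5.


50/30 = 1.66667
(1.66667)^0.5 = 1.29100
SI = 15.9 * 1.29100 = 20.5269 ≈ 20.5 m

20.5 m


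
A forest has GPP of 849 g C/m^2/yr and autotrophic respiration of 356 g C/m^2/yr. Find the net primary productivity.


NPP = GPP - Ra = 849 - 356 = 493 g C/m^2/yr

493 g C/m^2/yr


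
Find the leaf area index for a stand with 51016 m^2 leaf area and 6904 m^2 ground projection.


LAI = 51016 / 6904 = 7.3893 ≈ 7.39

7.39


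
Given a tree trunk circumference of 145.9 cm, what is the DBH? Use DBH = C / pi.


DBH = C / pi = 145.9 / 3.141593 = 46.4414 ≈ 46.44 cm

46.44 cm


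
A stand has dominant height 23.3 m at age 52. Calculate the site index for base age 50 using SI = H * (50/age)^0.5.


50/52 = 0.961538
(0.961538)^0.5 = 0.980580
SI = 23.3 * 0.980580 = 22.8475 ≈ 22.8 m

22.8 m


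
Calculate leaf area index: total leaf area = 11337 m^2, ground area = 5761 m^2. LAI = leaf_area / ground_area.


LAI = 11337 / 5761 = 1.9679 ≈ 1.97

1.97


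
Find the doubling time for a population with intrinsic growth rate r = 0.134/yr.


td = ln(2) / 0.134 = 0.693147 / 0.134 = 5.17274 ≈ 5.2 years

5.2 years


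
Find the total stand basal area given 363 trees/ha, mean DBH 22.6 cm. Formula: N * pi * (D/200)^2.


(D/200)^2 = (22.6/200)^2 = 0.113^2 = 0.012769
Individual BA = 3.141593 * 0.012769 = 0.0401150 m^2
Stand BA = 363 * 0.0401150 = 14.5617 ≈ 14.56 m^2/ha

14.56 m^2/ha


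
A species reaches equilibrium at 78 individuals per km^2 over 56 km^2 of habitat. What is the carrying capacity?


K = 78 * 56 = 4368 individuals

4368 individuals


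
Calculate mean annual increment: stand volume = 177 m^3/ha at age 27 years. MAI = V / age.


MAI = 177 / 27 = 6.5556 ≈ 6.56 m^3/ha/yr

6.56 m^3/ha/yr


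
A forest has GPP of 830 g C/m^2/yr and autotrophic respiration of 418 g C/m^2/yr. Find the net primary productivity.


NPP = GPP - Ra = 830 - 418 = 412 g C/m^2/yr

412 g C/m^2/yr
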